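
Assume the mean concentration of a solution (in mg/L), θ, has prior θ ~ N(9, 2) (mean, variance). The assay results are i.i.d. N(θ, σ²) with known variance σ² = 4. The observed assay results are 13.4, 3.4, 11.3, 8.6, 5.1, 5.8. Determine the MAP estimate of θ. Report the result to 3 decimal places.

n = 6; x̄ = (13.4 + 3.4 + 11.3 + 8.6 + 5.1 + 5.8)/6 = 47.6/6 = 119/15 ≈ 7.9333.
For a Normal prior and Normal likelihood with known variance, the posterior is Normal; its mode equals its mean, the precision-weighted average.
Prior precision 1/σ₀² = 1/2 = 0.5; data precision n/σ² = 6/4 = 1.5.
θ̂ = (0.5·9 + 1.5·(119/15)) / (0.5 + 1.5) = 16.4/2 = 8.200.

θ̂_MAP = 8.200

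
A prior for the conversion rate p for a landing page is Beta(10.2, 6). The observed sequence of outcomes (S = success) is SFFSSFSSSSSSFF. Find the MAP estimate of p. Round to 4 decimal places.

Prior: Beta(10.2, 6).
Data: 9 successes in 14 trials (from the sequence). The binomial likelihood contributes p^9(1−p)^5, so the posterior is Beta(10.2+9, 6+5) = Beta(19.2, 11).
For Beta(a, b) with a, b > 1 the mode is (a−1)/(a+b−2) = 18.2/28.2 ≈ 0.6454.

p̂_MAP = 0.6454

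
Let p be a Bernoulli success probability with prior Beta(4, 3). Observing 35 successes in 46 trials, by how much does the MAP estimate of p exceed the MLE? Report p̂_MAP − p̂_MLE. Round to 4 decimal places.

MAP − MLE = -0.0158

Posterior is Beta(39, 14); MAP = (39−1)/(53−2) = 38/51 ≈ 0.74510.
MLE ignores the prior: p̂_MLE = k/n = 35/46 ≈ 0.76087.
Difference = 38/51 − 35/46 = -37/2346 ≈ -0.0158.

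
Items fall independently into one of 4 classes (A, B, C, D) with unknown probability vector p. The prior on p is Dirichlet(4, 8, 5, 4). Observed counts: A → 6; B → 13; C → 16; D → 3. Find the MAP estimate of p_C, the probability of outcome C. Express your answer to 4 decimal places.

The posterior is Dirichlet(αᵢ + nᵢ) = Dirichlet(10, 21, 21, 7).
For a Dirichlet(a₁,…,a_K) with all aᵢ > 1, the mode has j-th component (aⱼ − 1)/(Σaᵢ − K).
Here Σaᵢ = 59 and K = 4, so p_C = (21 − 1)/(59 − 4) = 20/55 ≈ 0.3636.

MAP estimate of p_C = 0.3636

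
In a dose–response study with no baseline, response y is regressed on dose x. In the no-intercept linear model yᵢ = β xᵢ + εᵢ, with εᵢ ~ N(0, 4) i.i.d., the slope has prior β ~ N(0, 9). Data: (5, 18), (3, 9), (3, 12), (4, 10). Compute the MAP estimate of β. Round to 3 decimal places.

log p(β | y) = −Σ(yᵢ − βxᵢ)²/(2·4) − β²/(2·9) + const.
Setting the derivative to zero: Σxᵢ(yᵢ − βxᵢ)/4 − β/9 = 0, so β = Σxᵢyᵢ / (Σxᵢ² + σ²/τ²).
Σxᵢyᵢ = 5·18 + 3·9 + 3·12 + 4·10 = 193; Σxᵢ² = 59; σ²/τ² = 4/9.
β̂_MAP = 193 / (59 + 4/9) = 193/(535/9) = 1737/535 ≈ 3.247.

β̂_MAP = 3.247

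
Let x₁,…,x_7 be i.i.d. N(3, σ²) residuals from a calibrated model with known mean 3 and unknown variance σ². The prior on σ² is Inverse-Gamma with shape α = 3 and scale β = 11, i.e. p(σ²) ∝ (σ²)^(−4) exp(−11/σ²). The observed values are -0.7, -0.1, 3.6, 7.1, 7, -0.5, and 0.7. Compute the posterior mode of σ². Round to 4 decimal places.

Sum of squared deviations about the known mean: SS = (-0.7−3)² + (-0.1−3)² + (3.6−3)² + (7.1−3)² + (7−3)² + (-0.5−3)² + (0.7−3)² = 74.01.
The Normal likelihood contributes (σ²)^(−n/2) exp(−SS/(2σ²)), so the posterior is Inverse-Gamma(α + n/2, β + SS/2) = Inverse-Gamma(6.5, 48.005).
The mode of Inverse-Gamma(a, b) is b/(a+1) = 48.005/7.5 ≈ 6.4007.

σ̂²_MAP = 6.4007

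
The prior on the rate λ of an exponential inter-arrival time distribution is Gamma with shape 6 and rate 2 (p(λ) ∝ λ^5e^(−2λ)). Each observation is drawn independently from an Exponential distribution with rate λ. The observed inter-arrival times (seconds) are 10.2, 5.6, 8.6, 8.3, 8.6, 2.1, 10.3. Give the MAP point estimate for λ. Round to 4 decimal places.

λ̂_MAP = 0.2154

The Exponential(rate=λ) likelihood is ∝ λ^n e^(−λΣtᵢ). Here n = 7 and Σtᵢ = 10.2 + 5.6 + 8.6 + 8.3 + 8.6 + 2.1 + 10.3 = 53.7.
Posterior ∝ λ^5e^(−2λ) · λ^7e^(−53.7λ) = λ^12e^(−55.7λ), i.e. Gamma(13, 55.7).
Mode = (a−1)/b = 12/55.7 ≈ 0.2154.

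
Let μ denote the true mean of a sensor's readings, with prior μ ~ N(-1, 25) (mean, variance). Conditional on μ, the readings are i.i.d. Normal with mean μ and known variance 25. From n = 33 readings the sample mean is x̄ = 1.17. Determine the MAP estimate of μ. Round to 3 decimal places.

n = 33, x̄ = 1.17.
For a Normal prior and Normal likelihood with known variance, the posterior is Normal; its mode equals its mean, the precision-weighted average.
Prior precision 1/σ₀² = 1/25 = 0.04; data precision n/σ² = 33/25 = 1.32.
μ̂ = (0.04·(-1) + 1.32·1.17) / (0.04 + 1.32) = 1.5044/1.36 = 3761/3400 ≈ 1.106.

μ̂_MAP = 1.106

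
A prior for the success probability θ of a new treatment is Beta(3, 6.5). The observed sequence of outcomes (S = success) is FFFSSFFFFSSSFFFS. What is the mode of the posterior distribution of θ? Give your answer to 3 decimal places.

Prior: Beta(3, 6.5).
Data: 6 successes in 16 trials (from the sequence). The binomial likelihood contributes θ^6(1−θ)^10, so the posterior is Beta(3+6, 6.5+10) = Beta(9, 16.5).
For Beta(a, b) with a, b > 1 the mode is (a−1)/(a+b−2) = 8/23.5 ≈ 0.340.

θ̂_MAP = 0.340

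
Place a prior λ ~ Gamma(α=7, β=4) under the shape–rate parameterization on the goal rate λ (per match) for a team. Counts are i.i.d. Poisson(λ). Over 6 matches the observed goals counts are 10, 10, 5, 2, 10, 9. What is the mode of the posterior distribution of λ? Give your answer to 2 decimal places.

Σxᵢ = 10+10+5+2+10+9 = 46, with n = 6.
Posterior ∝ λ^6e^(−4λ) · λ^46e^(−6λ) = λ^52e^(−10λ), i.e. Gamma(shape=53, rate=10).
The mode of a Gamma(a, b) with a ≥ 1 (shape–rate) is (a−1)/b = 52/10 ≈ 5.20.

λ̂_MAP = 5.20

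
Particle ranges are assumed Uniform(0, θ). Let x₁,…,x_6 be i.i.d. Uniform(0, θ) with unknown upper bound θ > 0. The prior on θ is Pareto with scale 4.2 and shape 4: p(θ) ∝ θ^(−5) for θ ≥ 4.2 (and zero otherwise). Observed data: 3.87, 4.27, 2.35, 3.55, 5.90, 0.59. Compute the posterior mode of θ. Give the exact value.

θ̂_MAP = 5.90

The Uniform(0, θ) likelihood is θ^(−n) for θ ≥ max(xᵢ), zero otherwise. Here max(xᵢ) = 5.90.
Posterior ∝ θ^(−5) · θ^(−6) = θ^(−11) on θ ≥ max(4.2, 5.90) = 5.90.
This density is strictly decreasing in θ, so the posterior mode lies at the lower boundary of the support.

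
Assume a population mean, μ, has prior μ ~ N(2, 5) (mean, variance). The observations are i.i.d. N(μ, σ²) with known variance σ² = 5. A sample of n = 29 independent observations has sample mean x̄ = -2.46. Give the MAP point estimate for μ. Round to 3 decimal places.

n = 29, x̄ = -2.46.
For a Normal prior and Normal likelihood with known variance, the posterior is Normal; its mode equals its mean, the precision-weighted average.
Prior precision 1/σ₀² = 1/5 = 0.2; data precision n/σ² = 29/5 = 5.8.
μ̂ = (0.2·2 + 5.8·(-2.46)) / (0.2 + 5.8) = (-13.868)/6 = -3467/1500 ≈ -2.311.

μ̂_MAP = -2.311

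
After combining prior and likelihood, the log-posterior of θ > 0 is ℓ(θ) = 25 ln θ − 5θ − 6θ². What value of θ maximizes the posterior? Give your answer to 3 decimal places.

ℓ'(θ) = 25/θ − 5 − 12θ. Setting this to zero and multiplying by θ: 12θ² + 5θ − 25 = 0.
θ = (−5 + √(5² + 4·12·25)) / (2·12) = (−5 + √1225) / 24 = (−5 + 35)/24 = 5/4.
ℓ''(θ) = −25/θ² − 12 < 0, confirming a maximum.

θ̂_MAP = 1.250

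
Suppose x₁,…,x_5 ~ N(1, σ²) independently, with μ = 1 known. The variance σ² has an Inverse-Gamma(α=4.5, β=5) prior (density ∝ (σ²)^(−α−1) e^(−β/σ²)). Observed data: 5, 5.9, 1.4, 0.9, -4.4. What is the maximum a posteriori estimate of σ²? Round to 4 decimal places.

σ̂²_MAP = 4.9588

Sum of squared deviations about the known mean: SS = (5−1)² + (5.9−1)² + (1.4−1)² + (0.9−1)² + (-4.4−1)² = 69.34.
The Normal likelihood contributes (σ²)^(−n/2) exp(−SS/(2σ²)), so the posterior is Inverse-Gamma(α + n/2, β + SS/2) = Inverse-Gamma(7, 39.67).
The mode of Inverse-Gamma(a, b) is b/(a+1) = 39.67/8 ≈ 4.9588.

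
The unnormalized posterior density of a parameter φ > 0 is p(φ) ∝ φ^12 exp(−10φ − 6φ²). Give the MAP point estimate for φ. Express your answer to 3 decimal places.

φ̂_MAP = 0.667

ℓ'(φ) = 12/φ − 10 − 12φ. Setting this to zero and multiplying by φ: 12φ² + 10φ − 12 = 0.
φ = (−10 + √(10² + 4·12·12)) / (2·12) = (−10 + √676) / 24 = (−10 + 26)/24 = 2/3.
ℓ''(φ) = −12/φ² − 12 < 0, confirming a maximum.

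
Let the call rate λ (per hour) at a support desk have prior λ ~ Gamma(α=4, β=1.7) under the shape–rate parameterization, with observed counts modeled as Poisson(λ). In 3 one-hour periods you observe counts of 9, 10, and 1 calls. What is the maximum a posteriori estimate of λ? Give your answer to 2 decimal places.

Σxᵢ = 9+10+1 = 20, with n = 3.
Posterior ∝ λ^3e^(−1.7λ) · λ^20e^(−3λ) = λ^23e^(−4.7λ), i.e. Gamma(shape=24, rate=4.7).
The mode of a Gamma(a, b) with a ≥ 1 (shape–rate) is (a−1)/b = 23/4.7 ≈ 4.89.

λ̂_MAP = 4.89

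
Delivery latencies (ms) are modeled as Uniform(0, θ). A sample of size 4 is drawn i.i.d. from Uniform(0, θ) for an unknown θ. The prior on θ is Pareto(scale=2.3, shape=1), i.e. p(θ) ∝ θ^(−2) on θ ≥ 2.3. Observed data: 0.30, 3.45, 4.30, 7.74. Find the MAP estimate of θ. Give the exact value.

The Uniform(0, θ) likelihood is θ^(−n) for θ ≥ max(xᵢ), zero otherwise. Here max(xᵢ) = 7.74.
Posterior ∝ θ^(−2) · θ^(−4) = θ^(−6) on θ ≥ max(2.3, 7.74) = 7.74.
This density is strictly decreasing in θ, so the posterior mode lies at the lower boundary of the support.

θ̂_MAP = 7.74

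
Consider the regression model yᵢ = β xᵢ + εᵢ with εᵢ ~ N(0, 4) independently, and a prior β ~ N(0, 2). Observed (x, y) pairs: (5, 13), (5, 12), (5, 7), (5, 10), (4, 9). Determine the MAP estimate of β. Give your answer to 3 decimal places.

β̂_MAP = 2.085

log p(β | y) = −Σ(yᵢ − βxᵢ)²/(2·4) − β²/(2·2) + const.
Setting the derivative to zero: Σxᵢ(yᵢ − βxᵢ)/4 − β/2 = 0, so β = Σxᵢyᵢ / (Σxᵢ² + σ²/τ²).
Σxᵢyᵢ = 5·13 + 5·12 + 5·7 + 5·10 + 4·9 = 246; Σxᵢ² = 116; σ²/τ² = 2.
β̂_MAP = 246 / (116 + 2) = 246/118 ≈ 2.085.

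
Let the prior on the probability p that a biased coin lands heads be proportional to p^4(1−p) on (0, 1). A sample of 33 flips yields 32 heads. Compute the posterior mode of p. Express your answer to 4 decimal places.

The prior density ∝ p^4(1−p)^1 is the kernel of Beta(5, 2).
Data: 32 successes in 33 trials. The binomial likelihood contributes p^32(1−p)^1, so the posterior is Beta(5+32, 2+1) = Beta(37, 3).
For Beta(a, b) with a, b > 1 the mode is (a−1)/(a+b−2) = 36/38 ≈ 0.9474.

p̂_MAP = 0.9474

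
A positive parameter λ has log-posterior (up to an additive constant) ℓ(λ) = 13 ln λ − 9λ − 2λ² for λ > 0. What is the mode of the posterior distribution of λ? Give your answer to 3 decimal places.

ℓ'(λ) = 13/λ − 9 − 4λ. Setting this to zero and multiplying by λ: 4λ² + 9λ − 13 = 0.
λ = (−9 + √(9² + 4·4·13)) / (2·4) = (−9 + √289) / 8 = (−9 + 17)/8 = 1.
ℓ''(λ) = −13/λ² − 4 < 0, confirming a maximum.

λ̂_MAP = 1.000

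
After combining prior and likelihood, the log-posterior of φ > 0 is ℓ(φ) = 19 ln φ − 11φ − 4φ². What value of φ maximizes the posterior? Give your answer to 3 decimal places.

ℓ'(φ) = 19/φ − 11 − 8φ. Setting this to zero and multiplying by φ: 8φ² + 11φ − 19 = 0.
φ = (−11 + √(11² + 4·8·19)) / (2·8) = (−11 + √729) / 16 = (−11 + 27)/16 = 1.
ℓ''(φ) = −19/φ² − 8 < 0, confirming a maximum.

φ̂_MAP = 1.000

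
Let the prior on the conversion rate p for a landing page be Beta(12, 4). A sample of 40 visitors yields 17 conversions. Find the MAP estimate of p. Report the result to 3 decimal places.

Prior: Beta(12, 4).
Data: 17 successes in 40 trials. The binomial likelihood contributes p^17(1−p)^23, so the posterior is Beta(12+17, 4+23) = Beta(29, 27).
For Beta(a, b) with a, b > 1 the mode is (a−1)/(a+b−2) = 28/54 ≈ 0.519.

p̂_MAP = 0.519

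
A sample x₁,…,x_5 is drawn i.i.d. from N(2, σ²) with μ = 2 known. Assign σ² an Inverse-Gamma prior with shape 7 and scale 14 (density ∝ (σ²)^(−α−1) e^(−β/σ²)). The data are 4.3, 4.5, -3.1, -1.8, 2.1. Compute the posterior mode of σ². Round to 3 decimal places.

σ̂²_MAP = 3.810

Sum of squared deviations about the known mean: SS = (4.3−2)² + (4.5−2)² + (-3.1−2)² + (-1.8−2)² + (2.1−2)² = 52.
The Normal likelihood contributes (σ²)^(−n/2) exp(−SS/(2σ²)), so the posterior is Inverse-Gamma(α + n/2, β + SS/2) = Inverse-Gamma(9.5, 40).
The mode of Inverse-Gamma(a, b) is b/(a+1) = 40/10.5 ≈ 3.810.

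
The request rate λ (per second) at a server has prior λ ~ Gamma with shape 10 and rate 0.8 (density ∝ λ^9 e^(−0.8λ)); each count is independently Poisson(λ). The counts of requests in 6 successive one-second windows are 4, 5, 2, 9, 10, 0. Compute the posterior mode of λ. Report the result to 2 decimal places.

Σxᵢ = 4+5+2+9+10+0 = 30, with n = 6.
Posterior ∝ λ^9e^(−0.8λ) · λ^30e^(−6λ) = λ^39e^(−6.8λ), i.e. Gamma(shape=40, rate=6.8).
The mode of a Gamma(a, b) with a ≥ 1 (shape–rate) is (a−1)/b = 39/6.8 ≈ 5.74.

λ̂_MAP = 5.74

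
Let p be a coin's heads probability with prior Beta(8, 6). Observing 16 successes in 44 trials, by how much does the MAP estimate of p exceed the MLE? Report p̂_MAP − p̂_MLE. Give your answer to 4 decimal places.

MAP − MLE = 0.0471

Posterior is Beta(24, 34); MAP = (24−1)/(58−2) = 23/56 ≈ 0.41071.
MLE ignores the prior: p̂_MLE = k/n = 16/44 ≈ 0.36364.
Difference = 23/56 − 16/44 = 29/616 ≈ 0.0471.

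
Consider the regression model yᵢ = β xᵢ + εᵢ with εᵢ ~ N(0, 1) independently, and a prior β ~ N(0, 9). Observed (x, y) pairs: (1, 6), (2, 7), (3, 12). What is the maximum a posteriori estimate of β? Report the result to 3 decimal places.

log p(β | y) = −Σ(yᵢ − βxᵢ)²/(2·1) − β²/(2·9) + const.
Setting the derivative to zero: Σxᵢ(yᵢ − βxᵢ)/1 − β/9 = 0, so β = Σxᵢyᵢ / (Σxᵢ² + σ²/τ²).
Σxᵢyᵢ = 1·6 + 2·7 + 3·12 = 56; Σxᵢ² = 14; σ²/τ² = 1/9.
β̂_MAP = 56 / (14 + 1/9) = 56/(127/9) = 504/127 ≈ 3.969.

β̂_MAP = 3.969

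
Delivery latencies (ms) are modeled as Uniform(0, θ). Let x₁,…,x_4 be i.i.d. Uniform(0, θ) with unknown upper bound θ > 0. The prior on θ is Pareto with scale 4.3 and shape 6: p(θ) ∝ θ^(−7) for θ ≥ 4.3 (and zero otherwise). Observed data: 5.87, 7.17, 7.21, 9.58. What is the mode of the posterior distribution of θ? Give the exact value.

θ̂_MAP = 9.58

The Uniform(0, θ) likelihood is θ^(−n) for θ ≥ max(xᵢ), zero otherwise. Here max(xᵢ) = 9.58.
Posterior ∝ θ^(−7) · θ^(−4) = θ^(−11) on θ ≥ max(4.3, 9.58) = 9.58.
This density is strictly decreasing in θ, so the posterior mode lies at the lower boundary of the support.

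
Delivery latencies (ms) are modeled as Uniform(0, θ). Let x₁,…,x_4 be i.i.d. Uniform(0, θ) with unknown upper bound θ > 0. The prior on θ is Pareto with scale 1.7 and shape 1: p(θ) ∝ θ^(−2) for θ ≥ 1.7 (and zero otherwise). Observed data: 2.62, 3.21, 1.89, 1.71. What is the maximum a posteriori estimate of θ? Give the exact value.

θ̂_MAP = 3.21

The Uniform(0, θ) likelihood is θ^(−n) for θ ≥ max(xᵢ), zero otherwise. Here max(xᵢ) = 3.21.
Posterior ∝ θ^(−2) · θ^(−4) = θ^(−6) on θ ≥ max(1.7, 3.21) = 3.21.
This density is strictly decreasing in θ, so the posterior mode lies at the lower boundary of the support.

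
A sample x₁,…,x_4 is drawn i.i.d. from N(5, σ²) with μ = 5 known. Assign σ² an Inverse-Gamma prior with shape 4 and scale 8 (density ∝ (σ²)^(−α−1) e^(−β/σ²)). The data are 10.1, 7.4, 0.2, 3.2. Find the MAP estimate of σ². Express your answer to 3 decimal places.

Sum of squared deviations about the known mean: SS = (10.1−5)² + (7.4−5)² + (0.2−5)² + (3.2−5)² = 58.05.
The Normal likelihood contributes (σ²)^(−n/2) exp(−SS/(2σ²)), so the posterior is Inverse-Gamma(α + n/2, β + SS/2) = Inverse-Gamma(6, 37.025).
The mode of Inverse-Gamma(a, b) is b/(a+1) = 37.025/7 ≈ 5.289.

σ̂²_MAP = 5.289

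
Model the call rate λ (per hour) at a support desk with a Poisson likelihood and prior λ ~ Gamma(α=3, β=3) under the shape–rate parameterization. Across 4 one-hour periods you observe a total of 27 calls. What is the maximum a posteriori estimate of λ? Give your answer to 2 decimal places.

λ̂_MAP = 4.14

Σxᵢ = 27, n = 4.
Posterior ∝ λ^2e^(−3λ) · λ^27e^(−4λ) = λ^29e^(−7λ), i.e. Gamma(shape=30, rate=7).
The mode of a Gamma(a, b) with a ≥ 1 (shape–rate) is (a−1)/b = 29/7 ≈ 4.14.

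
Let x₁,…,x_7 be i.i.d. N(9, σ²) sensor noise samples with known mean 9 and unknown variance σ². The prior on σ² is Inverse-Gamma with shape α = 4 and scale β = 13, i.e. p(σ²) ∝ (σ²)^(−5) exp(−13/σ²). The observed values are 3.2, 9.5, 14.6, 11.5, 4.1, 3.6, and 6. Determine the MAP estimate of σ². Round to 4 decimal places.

σ̂²_MAP = 9.3924

Sum of squared deviations about the known mean: SS = (3.2−9)² + (9.5−9)² + (14.6−9)² + (11.5−9)² + (4.1−9)² + (3.6−9)² + (6−9)² = 133.67.
The Normal likelihood contributes (σ²)^(−n/2) exp(−SS/(2σ²)), so the posterior is Inverse-Gamma(α + n/2, β + SS/2) = Inverse-Gamma(7.5, 79.835).
The mode of Inverse-Gamma(a, b) is b/(a+1) = 79.835/8.5 ≈ 9.3924.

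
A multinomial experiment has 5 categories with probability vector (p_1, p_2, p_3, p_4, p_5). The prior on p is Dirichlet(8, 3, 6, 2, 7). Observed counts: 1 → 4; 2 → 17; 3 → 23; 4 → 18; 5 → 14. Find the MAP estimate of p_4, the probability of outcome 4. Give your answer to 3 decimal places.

The posterior is Dirichlet(αᵢ + nᵢ) = Dirichlet(12, 20, 29, 20, 21).
For a Dirichlet(a₁,…,a_K) with all aᵢ > 1, the mode has j-th component (aⱼ − 1)/(Σaᵢ − K).
Here Σaᵢ = 102 and K = 5, so p_4 = (20 − 1)/(102 − 5) = 19/97 ≈ 0.196.

MAP estimate: 0.196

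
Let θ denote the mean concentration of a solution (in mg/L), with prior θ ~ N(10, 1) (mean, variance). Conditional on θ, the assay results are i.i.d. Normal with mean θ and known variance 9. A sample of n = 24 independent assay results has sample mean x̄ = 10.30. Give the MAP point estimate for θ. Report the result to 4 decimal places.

θ̂_MAP = 10.2182

n = 24, x̄ = 10.30.
For a Normal prior and Normal likelihood with known variance, the posterior is Normal; its mode equals its mean, the precision-weighted average.
Prior precision 1/σ₀² = 1/1 = 1; data precision n/σ² = 24/9 = 8/3.
θ̂ = (1·10 + (8/3)·10.3) / (1 + 8/3) = (562/15)/(11/3) = 562/55 ≈ 10.2182.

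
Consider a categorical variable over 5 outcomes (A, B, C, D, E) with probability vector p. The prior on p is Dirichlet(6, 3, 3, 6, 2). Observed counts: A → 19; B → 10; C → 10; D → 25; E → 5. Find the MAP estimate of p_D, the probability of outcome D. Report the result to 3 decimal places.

MAP estimate of p_D = 0.357

The posterior is Dirichlet(αᵢ + nᵢ) = Dirichlet(25, 13, 13, 31, 7).
For a Dirichlet(a₁,…,a_K) with all aᵢ > 1, the mode has j-th component (aⱼ − 1)/(Σaᵢ − K).
Here Σaᵢ = 89 and K = 5, so p_D = (31 − 1)/(89 − 5) = 30/84 ≈ 0.357.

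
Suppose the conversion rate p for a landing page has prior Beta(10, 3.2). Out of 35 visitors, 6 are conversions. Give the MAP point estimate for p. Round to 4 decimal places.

p̂_MAP = 0.3247

Prior: Beta(10, 3.2).
Data: 6 successes in 35 trials. The binomial likelihood contributes p^6(1−p)^29, so the posterior is Beta(10+6, 3.2+29) = Beta(16, 32.2).
For Beta(a, b) with a, b > 1 the mode is (a−1)/(a+b−2) = 15/46.2 ≈ 0.3247.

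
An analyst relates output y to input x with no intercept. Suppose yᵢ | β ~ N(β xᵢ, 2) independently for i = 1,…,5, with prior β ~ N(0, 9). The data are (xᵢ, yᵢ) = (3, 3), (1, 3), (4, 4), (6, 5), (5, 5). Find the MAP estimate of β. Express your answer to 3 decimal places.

log p(β | y) = −Σ(yᵢ − βxᵢ)²/(2·2) − β²/(2·9) + const.
Setting the derivative to zero: Σxᵢ(yᵢ − βxᵢ)/2 − β/9 = 0, so β = Σxᵢyᵢ / (Σxᵢ² + σ²/τ²).
Σxᵢyᵢ = 3·3 + 1·3 + 4·4 + 6·5 + 5·5 = 83; Σxᵢ² = 87; σ²/τ² = 2/9.
β̂_MAP = 83 / (87 + 2/9) = 83/(785/9) = 747/785 ≈ 0.952.

β̂_MAP = 0.952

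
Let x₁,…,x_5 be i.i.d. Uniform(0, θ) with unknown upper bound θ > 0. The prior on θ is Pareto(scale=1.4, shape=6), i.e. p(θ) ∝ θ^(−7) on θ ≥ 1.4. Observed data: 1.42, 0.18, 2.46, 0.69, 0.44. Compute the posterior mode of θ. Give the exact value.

The Uniform(0, θ) likelihood is θ^(−n) for θ ≥ max(xᵢ), zero otherwise. Here max(xᵢ) = 2.46.
Posterior ∝ θ^(−7) · θ^(−5) = θ^(−12) on θ ≥ max(1.4, 2.46) = 2.46.
This density is strictly decreasing in θ, so the posterior mode lies at the lower boundary of the support.

θ̂_MAP = 2.46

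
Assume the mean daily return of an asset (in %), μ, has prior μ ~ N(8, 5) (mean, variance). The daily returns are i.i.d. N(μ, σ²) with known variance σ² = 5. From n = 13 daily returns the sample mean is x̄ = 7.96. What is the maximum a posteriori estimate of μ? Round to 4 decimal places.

n = 13, x̄ = 7.96.
For a Normal prior and Normal likelihood with known variance, the posterior is Normal; its mode equals its mean, the precision-weighted average.
Prior precision 1/σ₀² = 1/5 = 0.2; data precision n/σ² = 13/5 = 2.6.
μ̂ = (0.2·8 + 2.6·7.96) / (0.2 + 2.6) = 22.296/2.8 = 2787/350 ≈ 7.9629.

μ̂_MAP = 7.9629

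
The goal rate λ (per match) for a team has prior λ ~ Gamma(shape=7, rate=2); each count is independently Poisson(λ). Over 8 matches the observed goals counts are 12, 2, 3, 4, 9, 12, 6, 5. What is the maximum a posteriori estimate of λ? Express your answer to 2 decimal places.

Σxᵢ = 12+2+3+4+9+12+6+5 = 53, with n = 8.
Posterior ∝ λ^6e^(−2λ) · λ^53e^(−8λ) = λ^59e^(−10λ), i.e. Gamma(shape=60, rate=10).
The mode of a Gamma(a, b) with a ≥ 1 (shape–rate) is (a−1)/b = 59/10 ≈ 5.90.

λ̂_MAP = 5.90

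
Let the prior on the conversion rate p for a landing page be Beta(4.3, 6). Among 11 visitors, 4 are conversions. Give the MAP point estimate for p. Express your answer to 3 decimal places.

p̂_MAP = 0.378

Prior: Beta(4.3, 6).
Data: 4 successes in 11 trials. The binomial likelihood contributes p^4(1−p)^7, so the posterior is Beta(4.3+4, 6+7) = Beta(8.3, 13).
For Beta(a, b) with a, b > 1 the mode is (a−1)/(a+b−2) = 7.3/19.3 ≈ 0.378.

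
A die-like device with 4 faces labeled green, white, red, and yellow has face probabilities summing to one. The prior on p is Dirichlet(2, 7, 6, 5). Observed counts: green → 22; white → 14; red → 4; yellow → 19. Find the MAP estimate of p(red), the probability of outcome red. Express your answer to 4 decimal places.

MAP estimate of p(red) = 0.1200

The posterior is Dirichlet(αᵢ + nᵢ) = Dirichlet(24, 21, 10, 24).
For a Dirichlet(a₁,…,a_K) with all aᵢ > 1, the mode has j-th component (aⱼ − 1)/(Σaᵢ − K).
Here Σaᵢ = 79 and K = 4, so p(red) = (10 − 1)/(79 − 4) = 9/75 ≈ 0.1200.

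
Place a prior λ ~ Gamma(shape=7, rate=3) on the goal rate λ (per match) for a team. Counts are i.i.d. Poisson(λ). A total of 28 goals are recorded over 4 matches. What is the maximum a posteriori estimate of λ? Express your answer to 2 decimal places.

λ̂_MAP = 4.86

Σxᵢ = 28, n = 4.
Posterior ∝ λ^6e^(−3λ) · λ^28e^(−4λ) = λ^34e^(−7λ), i.e. Gamma(shape=35, rate=7).
The mode of a Gamma(a, b) with a ≥ 1 (shape–rate) is (a−1)/b = 34/7 ≈ 4.86.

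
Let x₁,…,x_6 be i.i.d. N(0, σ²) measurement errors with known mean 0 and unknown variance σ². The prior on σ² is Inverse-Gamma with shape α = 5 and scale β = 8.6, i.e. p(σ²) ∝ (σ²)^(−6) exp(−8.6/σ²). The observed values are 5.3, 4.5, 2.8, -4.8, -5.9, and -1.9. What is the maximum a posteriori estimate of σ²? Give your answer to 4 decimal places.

Sum of squared deviations about the known mean: SS = (5.3−0)² + (4.5−0)² + (2.8−0)² + (-4.8−0)² + (-5.9−0)² + (-1.9−0)² = 117.64.
The Normal likelihood contributes (σ²)^(−n/2) exp(−SS/(2σ²)), so the posterior is Inverse-Gamma(α + n/2, β + SS/2) = Inverse-Gamma(8, 67.42).
The mode of Inverse-Gamma(a, b) is b/(a+1) = 67.42/9 ≈ 7.4911.

σ̂²_MAP = 7.4911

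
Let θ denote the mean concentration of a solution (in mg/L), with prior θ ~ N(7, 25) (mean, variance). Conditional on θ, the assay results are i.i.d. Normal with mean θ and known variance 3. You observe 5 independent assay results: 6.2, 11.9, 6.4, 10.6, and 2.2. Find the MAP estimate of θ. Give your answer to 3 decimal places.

n = 5; x̄ = (6.2 + 11.9 + 6.4 + 10.6 + 2.2)/5 = 37.3/5 = 7.46.
For a Normal prior and Normal likelihood with known variance, the posterior is Normal; its mode equals its mean, the precision-weighted average.
Prior precision 1/σ₀² = 1/25 = 0.04; data precision n/σ² = 5/3.
θ̂ = (0.04·7 + (5/3)·7.46) / (0.04 + 5/3) = (1907/150)/(128/75) = 7.44921875 ≈ 7.449.

θ̂_MAP = 7.449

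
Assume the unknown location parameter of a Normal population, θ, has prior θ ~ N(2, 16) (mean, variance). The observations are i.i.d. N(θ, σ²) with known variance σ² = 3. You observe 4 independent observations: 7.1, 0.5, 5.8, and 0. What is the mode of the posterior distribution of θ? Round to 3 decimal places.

θ̂_MAP = 3.290

n = 4; x̄ = (7.1 + 0.5 + 5.8 + 0)/4 = 13.4/4 = 3.35.
For a Normal prior and Normal likelihood with known variance, the posterior is Normal; its mode equals its mean, the precision-weighted average.
Prior precision 1/σ₀² = 1/16 = 0.0625; data precision n/σ² = 4/3.
θ̂ = (0.0625·2 + (4/3)·3.35) / (0.0625 + 4/3) = (551/120)/(67/48) = 1102/335 ≈ 3.290.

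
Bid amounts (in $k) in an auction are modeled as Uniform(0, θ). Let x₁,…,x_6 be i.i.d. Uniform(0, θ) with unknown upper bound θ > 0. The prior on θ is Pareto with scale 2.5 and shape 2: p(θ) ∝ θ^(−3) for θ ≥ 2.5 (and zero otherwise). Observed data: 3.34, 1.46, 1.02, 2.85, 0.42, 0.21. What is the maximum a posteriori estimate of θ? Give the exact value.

θ̂_MAP = 3.34

The Uniform(0, θ) likelihood is θ^(−n) for θ ≥ max(xᵢ), zero otherwise. Here max(xᵢ) = 3.34.
Posterior ∝ θ^(−3) · θ^(−6) = θ^(−9) on θ ≥ max(2.5, 3.34) = 3.34.
This density is strictly decreasing in θ, so the posterior mode lies at the lower boundary of the support.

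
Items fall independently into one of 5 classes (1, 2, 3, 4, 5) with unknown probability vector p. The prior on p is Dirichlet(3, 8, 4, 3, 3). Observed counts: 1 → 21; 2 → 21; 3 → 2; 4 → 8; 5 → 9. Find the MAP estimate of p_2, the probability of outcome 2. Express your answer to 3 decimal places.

The posterior is Dirichlet(αᵢ + nᵢ) = Dirichlet(24, 29, 6, 11, 12).
For a Dirichlet(a₁,…,a_K) with all aᵢ > 1, the mode has j-th component (aⱼ − 1)/(Σaᵢ − K).
Here Σaᵢ = 82 and K = 5, so p_2 = (29 − 1)/(82 − 5) = 28/77 ≈ 0.364.

MAP estimate: 0.364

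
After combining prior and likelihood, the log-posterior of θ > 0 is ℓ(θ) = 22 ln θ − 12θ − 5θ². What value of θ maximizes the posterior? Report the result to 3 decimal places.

θ̂_MAP = 1.000

ℓ'(θ) = 22/θ − 12 − 10θ. Setting this to zero and multiplying by θ: 10θ² + 12θ − 22 = 0.
θ = (−12 + √(12² + 4·10·22)) / (2·10) = (−12 + √1024) / 20 = (−12 + 32)/20 = 1.
ℓ''(θ) = −22/θ² − 10 < 0, confirming a maximum.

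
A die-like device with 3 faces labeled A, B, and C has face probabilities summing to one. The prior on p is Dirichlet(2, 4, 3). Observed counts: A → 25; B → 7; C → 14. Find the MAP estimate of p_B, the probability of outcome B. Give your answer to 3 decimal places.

MAP estimate of p_B = 0.192

The posterior is Dirichlet(αᵢ + nᵢ) = Dirichlet(27, 11, 17).
For a Dirichlet(a₁,…,a_K) with all aᵢ > 1, the mode has j-th component (aⱼ − 1)/(Σaᵢ − K).
Here Σaᵢ = 55 and K = 3, so p_B = (11 − 1)/(55 − 3) = 10/52 ≈ 0.192.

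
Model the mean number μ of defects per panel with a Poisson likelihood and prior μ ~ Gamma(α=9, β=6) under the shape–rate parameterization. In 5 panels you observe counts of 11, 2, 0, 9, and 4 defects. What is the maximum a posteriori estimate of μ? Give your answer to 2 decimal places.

Σxᵢ = 11+2+0+9+4 = 26, with n = 5.
Posterior ∝ μ^8e^(−6μ) · μ^26e^(−5μ) = μ^34e^(−11μ), i.e. Gamma(shape=35, rate=11).
The mode of a Gamma(a, b) with a ≥ 1 (shape–rate) is (a−1)/b = 34/11 ≈ 3.09.

μ̂_MAP = 3.09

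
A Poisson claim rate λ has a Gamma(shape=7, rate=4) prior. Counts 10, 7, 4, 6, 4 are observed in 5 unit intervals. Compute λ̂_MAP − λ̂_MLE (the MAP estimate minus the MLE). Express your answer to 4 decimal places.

Σxᵢ = 31. Posterior is Gamma(38, 9); MAP = (38−1)/9 = 37/9 ≈ 4.11111.
MLE = x̄ = 31/5 ≈ 6.20000.
Difference = 37/9 − 31/5 = -94/45 ≈ -2.0889.

MAP − MLE = -2.0889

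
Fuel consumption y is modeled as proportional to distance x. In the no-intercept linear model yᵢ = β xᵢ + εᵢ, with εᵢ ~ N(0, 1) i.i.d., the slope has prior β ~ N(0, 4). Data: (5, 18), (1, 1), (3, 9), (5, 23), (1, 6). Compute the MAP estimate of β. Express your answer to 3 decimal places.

log p(β | y) = −Σ(yᵢ − βxᵢ)²/(2·1) − β²/(2·4) + const.
Setting the derivative to zero: Σxᵢ(yᵢ − βxᵢ)/1 − β/4 = 0, so β = Σxᵢyᵢ / (Σxᵢ² + σ²/τ²).
Σxᵢyᵢ = 5·18 + 1·1 + 3·9 + 5·23 + 1·6 = 239; Σxᵢ² = 61; σ²/τ² = 0.25.
β̂_MAP = 239 / (61 + 0.25) = 239/61.25 ≈ 3.902.

β̂_MAP = 3.902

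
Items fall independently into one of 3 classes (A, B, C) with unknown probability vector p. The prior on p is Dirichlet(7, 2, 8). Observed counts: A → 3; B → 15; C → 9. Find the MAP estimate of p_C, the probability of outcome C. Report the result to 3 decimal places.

MAP estimate of p_C = 0.390

The posterior is Dirichlet(αᵢ + nᵢ) = Dirichlet(10, 17, 17).
For a Dirichlet(a₁,…,a_K) with all aᵢ > 1, the mode has j-th component (aⱼ − 1)/(Σaᵢ − K).
Here Σaᵢ = 44 and K = 3, so p_C = (17 − 1)/(44 − 3) = 16/41 ≈ 0.390.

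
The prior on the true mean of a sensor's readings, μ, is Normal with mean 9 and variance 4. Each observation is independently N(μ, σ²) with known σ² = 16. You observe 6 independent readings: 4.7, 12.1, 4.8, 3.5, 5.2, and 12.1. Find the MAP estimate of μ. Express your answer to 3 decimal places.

μ̂_MAP = 7.840

n = 6; x̄ = (4.7 + 12.1 + 4.8 + 3.5 + 5.2 + 12.1)/6 = 42.4/6 = 106/15 ≈ 7.0667.
For a Normal prior and Normal likelihood with known variance, the posterior is Normal; its mode equals its mean, the precision-weighted average.
Prior precision 1/σ₀² = 1/4 = 0.25; data precision n/σ² = 6/16 = 0.375.
μ̂ = (0.25·9 + 0.375·(106/15)) / (0.25 + 0.375) = 4.9/0.625 = 7.840.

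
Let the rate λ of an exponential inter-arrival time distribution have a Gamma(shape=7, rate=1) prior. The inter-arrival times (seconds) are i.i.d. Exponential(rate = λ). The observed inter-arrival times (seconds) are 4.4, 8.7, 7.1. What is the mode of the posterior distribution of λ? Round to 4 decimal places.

The Exponential(rate=λ) likelihood is ∝ λ^n e^(−λΣtᵢ). Here n = 3 and Σtᵢ = 4.4 + 8.7 + 7.1 = 20.2.
Posterior ∝ λ^6e^(−1λ) · λ^3e^(−20.2λ) = λ^9e^(−21.2λ), i.e. Gamma(10, 21.2).
Mode = (a−1)/b = 9/21.2 ≈ 0.4245.

λ̂_MAP = 0.4245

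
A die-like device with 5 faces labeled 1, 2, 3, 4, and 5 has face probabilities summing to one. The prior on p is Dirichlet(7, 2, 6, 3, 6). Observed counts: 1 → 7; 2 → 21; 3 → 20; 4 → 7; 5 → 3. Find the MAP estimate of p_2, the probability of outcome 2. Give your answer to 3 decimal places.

MAP estimate: 0.286

The posterior is Dirichlet(αᵢ + nᵢ) = Dirichlet(14, 23, 26, 10, 9).
For a Dirichlet(a₁,…,a_K) with all aᵢ > 1, the mode has j-th component (aⱼ − 1)/(Σaᵢ − K).
Here Σaᵢ = 82 and K = 5, so p_2 = (23 − 1)/(82 − 5) = 22/77 ≈ 0.286.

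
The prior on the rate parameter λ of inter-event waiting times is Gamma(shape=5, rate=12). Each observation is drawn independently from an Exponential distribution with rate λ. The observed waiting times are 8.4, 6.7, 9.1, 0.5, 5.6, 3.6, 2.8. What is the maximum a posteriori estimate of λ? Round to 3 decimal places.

λ̂_MAP = 0.226

The Exponential(rate=λ) likelihood is ∝ λ^n e^(−λΣtᵢ). Here n = 7 and Σtᵢ = 8.4 + 6.7 + 9.1 + 0.5 + 5.6 + 3.6 + 2.8 = 36.7.
Posterior ∝ λ^4e^(−12λ) · λ^7e^(−36.7λ) = λ^11e^(−48.7λ), i.e. Gamma(12, 48.7).
Mode = (a−1)/b = 11/48.7 ≈ 0.226.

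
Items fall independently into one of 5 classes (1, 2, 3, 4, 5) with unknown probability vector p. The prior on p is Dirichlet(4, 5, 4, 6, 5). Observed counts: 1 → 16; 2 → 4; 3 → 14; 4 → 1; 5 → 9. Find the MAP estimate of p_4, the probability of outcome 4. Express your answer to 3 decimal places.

The posterior is Dirichlet(αᵢ + nᵢ) = Dirichlet(20, 9, 18, 7, 14).
For a Dirichlet(a₁,…,a_K) with all aᵢ > 1, the mode has j-th component (aⱼ − 1)/(Σaᵢ − K).
Here Σaᵢ = 68 and K = 5, so p_4 = (7 − 1)/(68 − 5) = 6/63 ≈ 0.095.

MAP estimate: 0.095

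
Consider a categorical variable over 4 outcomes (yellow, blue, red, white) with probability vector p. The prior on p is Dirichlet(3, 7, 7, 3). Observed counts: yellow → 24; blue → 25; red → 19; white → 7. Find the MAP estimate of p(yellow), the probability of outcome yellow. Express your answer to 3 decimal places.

The posterior is Dirichlet(αᵢ + nᵢ) = Dirichlet(27, 32, 26, 10).
For a Dirichlet(a₁,…,a_K) with all aᵢ > 1, the mode has j-th component (aⱼ − 1)/(Σaᵢ − K).
Here Σaᵢ = 95 and K = 4, so p(yellow) = (27 − 1)/(95 − 4) = 26/91 ≈ 0.286.

MAP estimate of p(yellow) = 0.286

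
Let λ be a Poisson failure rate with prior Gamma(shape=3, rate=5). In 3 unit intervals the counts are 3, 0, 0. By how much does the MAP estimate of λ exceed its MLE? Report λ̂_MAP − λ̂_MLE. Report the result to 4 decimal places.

Σxᵢ = 3. Posterior is Gamma(6, 8); MAP = (6−1)/8 = 5/8 ≈ 0.62500.
MLE = x̄ = 3/3 ≈ 1.00000.
Difference = 5/8 − 3/3 = -3/8 ≈ -0.3750.

MAP − MLE = -0.3750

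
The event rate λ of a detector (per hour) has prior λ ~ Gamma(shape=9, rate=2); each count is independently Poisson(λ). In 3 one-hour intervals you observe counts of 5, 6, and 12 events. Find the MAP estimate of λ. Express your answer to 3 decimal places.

Σxᵢ = 5+6+12 = 23, with n = 3.
Posterior ∝ λ^8e^(−2λ) · λ^23e^(−3λ) = λ^31e^(−5λ), i.e. Gamma(shape=32, rate=5).
The mode of a Gamma(a, b) with a ≥ 1 (shape–rate) is (a−1)/b = 31/5 ≈ 6.200.

λ̂_MAP = 6.200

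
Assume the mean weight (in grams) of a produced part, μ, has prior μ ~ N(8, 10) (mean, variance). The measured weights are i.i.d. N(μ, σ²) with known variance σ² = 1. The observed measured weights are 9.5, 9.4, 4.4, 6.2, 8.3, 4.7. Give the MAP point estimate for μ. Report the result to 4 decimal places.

n = 6; x̄ = (9.5 + 9.4 + 4.4 + 6.2 + 8.3 + 4.7)/6 = 42.5/6 = 85/12 ≈ 7.0833.
For a Normal prior and Normal likelihood with known variance, the posterior is Normal; its mode equals its mean, the precision-weighted average.
Prior precision 1/σ₀² = 1/10 = 0.1; data precision n/σ² = 6/1 = 6.
μ̂ = (0.1·8 + 6·(85/12)) / (0.1 + 6) = 43.3/6.1 = 433/61 ≈ 7.0984.

μ̂_MAP = 7.0984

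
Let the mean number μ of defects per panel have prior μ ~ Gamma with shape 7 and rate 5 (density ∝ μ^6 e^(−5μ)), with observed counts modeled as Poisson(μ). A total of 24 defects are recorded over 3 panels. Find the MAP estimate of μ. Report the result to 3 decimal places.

Σxᵢ = 24, n = 3.
Posterior ∝ μ^6e^(−5μ) · μ^24e^(−3μ) = μ^30e^(−8μ), i.e. Gamma(shape=31, rate=8).
The mode of a Gamma(a, b) with a ≥ 1 (shape–rate) is (a−1)/b = 30/8 ≈ 3.750.

μ̂_MAP = 3.750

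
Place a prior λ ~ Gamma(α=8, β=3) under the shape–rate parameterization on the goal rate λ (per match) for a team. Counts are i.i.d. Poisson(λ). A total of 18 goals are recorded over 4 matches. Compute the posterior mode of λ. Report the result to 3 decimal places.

Σxᵢ = 18, n = 4.
Posterior ∝ λ^7e^(−3λ) · λ^18e^(−4λ) = λ^25e^(−7λ), i.e. Gamma(shape=26, rate=7).
The mode of a Gamma(a, b) with a ≥ 1 (shape–rate) is (a−1)/b = 25/7 ≈ 3.571.

λ̂_MAP = 3.571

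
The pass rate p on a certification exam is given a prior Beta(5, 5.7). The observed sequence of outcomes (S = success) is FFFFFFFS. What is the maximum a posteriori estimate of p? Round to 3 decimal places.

Prior: Beta(5, 5.7).
Data: 1 success in 8 trials (from the sequence). The binomial likelihood contributes p(1−p)^7, so the posterior is Beta(5+1, 5.7+7) = Beta(6, 12.7).
For Beta(a, b) with a, b > 1 the mode is (a−1)/(a+b−2) = 5/16.7 ≈ 0.299.

p̂_MAP = 0.299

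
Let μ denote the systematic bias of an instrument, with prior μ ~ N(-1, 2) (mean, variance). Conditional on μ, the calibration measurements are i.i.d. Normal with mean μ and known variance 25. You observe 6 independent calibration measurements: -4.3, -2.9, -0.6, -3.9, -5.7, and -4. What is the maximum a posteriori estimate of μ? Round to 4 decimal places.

μ̂_MAP = -1.8324

n = 6; x̄ = ((-4.3) + (-2.9) + (-0.6) + (-3.9) + (-5.7) + (-4))/6 = -21.4/6 = -107/30 ≈ -3.5667.
For a Normal prior and Normal likelihood with known variance, the posterior is Normal; its mode equals its mean, the precision-weighted average.
Prior precision 1/σ₀² = 1/2 = 0.5; data precision n/σ² = 6/25 = 0.24.
μ̂ = (0.5·(-1) + 0.24·(-107/30)) / (0.5 + 0.24) = (-1.356)/0.74 = -339/185 ≈ -1.8324.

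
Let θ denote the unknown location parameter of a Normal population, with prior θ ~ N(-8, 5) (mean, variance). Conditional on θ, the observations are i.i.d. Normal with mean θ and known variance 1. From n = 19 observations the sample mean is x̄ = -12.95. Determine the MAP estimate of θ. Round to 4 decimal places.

θ̂_MAP = -12.8984

n = 19, x̄ = -12.95.
For a Normal prior and Normal likelihood with known variance, the posterior is Normal; its mode equals its mean, the precision-weighted average.
Prior precision 1/σ₀² = 1/5 = 0.2; data precision n/σ² = 19/1 = 19.
θ̂ = (0.2·(-8) + 19·(-12.95)) / (0.2 + 19) = (-247.65)/19.2 = -12.8984375 ≈ -12.8984.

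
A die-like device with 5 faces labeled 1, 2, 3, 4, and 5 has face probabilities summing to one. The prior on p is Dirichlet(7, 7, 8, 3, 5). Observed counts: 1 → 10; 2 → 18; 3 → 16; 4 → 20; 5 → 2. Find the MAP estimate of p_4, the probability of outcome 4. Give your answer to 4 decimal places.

MAP estimate: 0.2418

The posterior is Dirichlet(αᵢ + nᵢ) = Dirichlet(17, 25, 24, 23, 7).
For a Dirichlet(a₁,…,a_K) with all aᵢ > 1, the mode has j-th component (aⱼ − 1)/(Σaᵢ − K).
Here Σaᵢ = 96 and K = 5, so p_4 = (23 − 1)/(96 − 5) = 22/91 ≈ 0.2418.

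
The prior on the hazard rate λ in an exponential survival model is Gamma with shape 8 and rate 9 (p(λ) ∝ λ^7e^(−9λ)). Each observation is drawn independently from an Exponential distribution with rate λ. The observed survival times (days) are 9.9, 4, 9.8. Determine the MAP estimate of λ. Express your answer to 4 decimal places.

λ̂_MAP = 0.3058

The Exponential(rate=λ) likelihood is ∝ λ^n e^(−λΣtᵢ). Here n = 3 and Σtᵢ = 9.9 + 4 + 9.8 = 23.7.
Posterior ∝ λ^7e^(−9λ) · λ^3e^(−23.7λ) = λ^10e^(−32.7λ), i.e. Gamma(11, 32.7).
Mode = (a−1)/b = 10/32.7 ≈ 0.3058.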